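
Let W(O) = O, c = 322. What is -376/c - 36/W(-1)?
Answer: 5608/161 ≈ 34.832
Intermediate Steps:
-376/c - 36/W(-1) = -376/322 - 36/(-1) = -376*1/322 - 36*(-1) = -188/161 + 36 = 5608/161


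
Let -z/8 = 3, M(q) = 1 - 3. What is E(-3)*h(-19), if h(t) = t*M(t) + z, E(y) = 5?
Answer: 70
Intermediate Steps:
M(q) = -2
z = -24 (z = -8*3 = -24)
h(t) = -24 - 2*t (h(t) = t*(-2) - 24 = -2*t - 24 = -24 - 2*t)
E(-3)*h(-19) = 5*(-24 - 2*(-19)) = 5*(-24 + 38) = 5*14 = 70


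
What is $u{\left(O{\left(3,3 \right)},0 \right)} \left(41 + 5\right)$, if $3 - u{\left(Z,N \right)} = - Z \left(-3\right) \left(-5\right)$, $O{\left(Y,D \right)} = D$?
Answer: $2208$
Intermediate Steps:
$u{\left(Z,N \right)} = 3 + 15 Z$ ($u{\left(Z,N \right)} = 3 - - Z \left(-3\right) \left(-5\right) = 3 - 3 Z \left(-5\right) = 3 - - 15 Z = 3 + 15 Z$)
$u{\left(O{\left(3,3 \right)},0 \right)} \left(41 + 5\right) = \left(3 + 15 \cdot 3\right) \left(41 + 5\right) = \left(3 + 45\right) 46 = 48 \cdot 46 = 2208$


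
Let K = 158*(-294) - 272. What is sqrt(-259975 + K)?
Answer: I*sqrt(306699) ≈ 553.8*I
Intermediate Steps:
K = -46724 (K = -46452 - 272 = -46724)
sqrt(-259975 + K) = sqrt(-259975 - 46724) = sqrt(-306699) = I*sqrt(306699)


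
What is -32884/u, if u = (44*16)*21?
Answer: -8221/3696 ≈ -2.2243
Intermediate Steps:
u = 14784 (u = 704*21 = 14784)
-32884/u = -32884/14784 = -32884*1/14784 = -8221/3696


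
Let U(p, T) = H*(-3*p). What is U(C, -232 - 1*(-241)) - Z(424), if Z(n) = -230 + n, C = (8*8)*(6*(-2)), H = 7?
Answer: 15934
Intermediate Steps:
C = -768 (C = 64*(-12) = -768)
U(p, T) = -21*p (U(p, T) = 7*(-3*p) = -21*p)
U(C, -232 - 1*(-241)) - Z(424) = -21*(-768) - (-230 + 424) = 16128 - 1*194 = 16128 - 194 = 15934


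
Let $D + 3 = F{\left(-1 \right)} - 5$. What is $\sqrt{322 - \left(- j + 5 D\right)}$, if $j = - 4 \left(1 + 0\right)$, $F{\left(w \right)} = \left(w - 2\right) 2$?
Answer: $2 \sqrt{97} \approx 19.698$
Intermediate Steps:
$F{\left(w \right)} = -4 + 2 w$ ($F{\left(w \right)} = \left(-2 + w\right) 2 = -4 + 2 w$)
$D = -14$ ($D = -3 + \left(\left(-4 + 2 \left(-1\right)\right) - 5\right) = -3 - 11 = -14$)
$j = -4$ ($j = \left(-4\right) 1 = -4$)
$\sqrt{322 - \left(- j + 5 D\right)} = \sqrt{322 - -66} = \sqrt{322 + \left(70 - 4\right)} = \sqrt{322 + 66} = \sqrt{388} = 2 \sqrt{97}$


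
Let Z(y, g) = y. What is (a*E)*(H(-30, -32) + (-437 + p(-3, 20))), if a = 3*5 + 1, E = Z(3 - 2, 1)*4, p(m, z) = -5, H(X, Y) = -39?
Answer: -30784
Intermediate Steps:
E = 4 (E = (3 - 2)*4 = 1*4 = 4)
a = 16 (a = 15 + 1 = 16)
(a*E)*(H(-30, -32) + (-437 + p(-3, 20))) = (16*4)*(-39 + (-437 - 5)) = 64*(-39 - 442) = 64*(-481) = -30784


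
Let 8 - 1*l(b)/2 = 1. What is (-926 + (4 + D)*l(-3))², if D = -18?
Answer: 1258884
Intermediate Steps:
l(b) = 14 (l(b) = 16 - 2*1 = 16 - 2 = 14)
(-926 + (4 + D)*l(-3))² = (-926 + (4 - 18)*14)² = (-926 - 14*14)² = (-926 - 196)² = (-1122)² = 1258884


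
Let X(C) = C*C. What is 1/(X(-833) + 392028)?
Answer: 1/1085917 ≈ 9.2088e-7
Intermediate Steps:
X(C) = C**2
1/(X(-833) + 392028) = 1/((-833)**2 + 392028) = 1/(693889 + 392028) = 1/1085917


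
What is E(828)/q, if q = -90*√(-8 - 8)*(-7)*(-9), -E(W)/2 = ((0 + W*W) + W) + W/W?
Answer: -98059*I/1620 ≈ -60.53*I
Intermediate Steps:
E(W) = -2 - 2*W - 2*W² (E(W) = -2*(((0 + W*W) + W) + W/W) = -2*(((0 + W²) + W) + 1) = -2*((W² + W) + 1) = -2*((W + W²) + 1) = -2*(1 + W + W²) = -2 - 2*W - 2*W²)
q = -22680*I (q = -90*√(-16)*(-7)*(-9) = -90*4*I*(-7)*(-9) = -(-2520)*I*(-9) = (2520*I)*(-9) = -22680*I ≈ -22680.0*I)
E(828)/q = (-2 - 2*828 - 2*828²)/((-22680*I)) = (-2 - 1656 - 2*685584)*(I/22680) = (-2 - 1656 - 1371168)*(I/22680) = -98059*I/1620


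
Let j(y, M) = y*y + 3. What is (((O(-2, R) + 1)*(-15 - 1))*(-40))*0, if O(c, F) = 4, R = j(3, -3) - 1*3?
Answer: 0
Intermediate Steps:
j(y, M) = 3 + y**2 (j(y, M) = y**2 + 3 = 3 + y**2)
R = 9 (R = (3 + 3**2) - 1*3 = (3 + 9) - 3 = 12 - 3 = 9)
(((O(-2, R) + 1)*(-15 - 1))*(-40))*0 = (((4 + 1)*(-15 - 1))*(-40))*0 = ((5*(-16))*(-40))*0 = -80*(-40)*0 = 3200*0 = 0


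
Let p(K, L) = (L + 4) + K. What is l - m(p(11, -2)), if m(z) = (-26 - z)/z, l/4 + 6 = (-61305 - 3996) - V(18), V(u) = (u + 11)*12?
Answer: -262617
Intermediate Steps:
V(u) = 132 + 12*u (V(u) = (11 + u)*12 = 132 + 12*u)
p(K, L) = 4 + K + L (p(K, L) = (4 + L) + K = 4 + K + L)
l = -262620 (l = -24 + 4*((-61305 - 3996) - (132 + 12*18)) = -24 + 4*(-65301 - (132 + 216)) = -24 + 4*(-65301 - 1*348) = -24 + 4*(-65301 - 348) = -24 + 4*(-65649) = -24 - 262596 = -262620)
m(z) = (-26 - z)/z
l - m(p(11, -2)) = -262620 - (-26 - (4 + 11 - 2))/(4 + 11 - 2) = -262620 - (-26 - 1*13)/13 = -262620 - (-26 - 13)/13 = -262620 - (-39)/13 = -262620 - 1*(-3) = -262620 + 3 = -262617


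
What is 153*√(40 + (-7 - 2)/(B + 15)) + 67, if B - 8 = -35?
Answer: 67 + 153*√163/2 ≈ 1043.7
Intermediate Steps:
B = -27 (B = 8 - 35 = -27)
153*√(40 + (-7 - 2)/(B + 15)) + 67 = 153*√(40 + (-7 - 2)/(-27 + 15)) + 67 = 153*√(40 - 9/(-12)) + 67 = 153*√(40 - 9*(-1/12)) + 67 = 153*√(40 + ¾) + 67 = 153*√(163/4) + 67 = 153*(√163/2) + 67 = 153*√163/2 + 67 = 67 + 153*√163/2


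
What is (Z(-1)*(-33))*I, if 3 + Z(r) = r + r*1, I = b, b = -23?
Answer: -3795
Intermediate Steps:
I = -23
Z(r) = -3 + 2*r (Z(r) = -3 + (r + r*1) = -3 + (r + r) = -3 + 2*r)
(Z(-1)*(-33))*I = ((-3 + 2*(-1))*(-33))*(-23) = ((-3 - 2)*(-33))*(-23) = -5*(-33)*(-23) = 165*(-23) = -3795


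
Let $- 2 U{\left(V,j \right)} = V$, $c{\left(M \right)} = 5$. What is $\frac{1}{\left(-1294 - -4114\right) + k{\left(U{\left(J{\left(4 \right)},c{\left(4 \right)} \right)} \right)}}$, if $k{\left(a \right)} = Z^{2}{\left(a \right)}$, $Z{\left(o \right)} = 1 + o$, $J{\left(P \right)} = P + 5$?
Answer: $\frac{4}{11329} \approx 0.00035308$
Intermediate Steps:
$J{\left(P \right)} = 5 + P$
$U{\left(V,j \right)} = - \frac{V}{2}$
$k{\left(a \right)} = \left(1 + a\right)^{2}$
$\frac{1}{\left(-1294 - -4114\right) + k{\left(U{\left(J{\left(4 \right)},c{\left(4 \right)} \right)} \right)}} = \frac{1}{\left(-1294 - -4114\right) + \left(1 - \frac{5 + 4}{2}\right)^{2}} = \frac{1}{\left(-1294 + 4114\right) + \left(1 - \frac{9}{2}\right)^{2}} = \frac{1}{2820 + \left(1 - \frac{9}{2}\right)^{2}} = \frac{1}{2820 + \left(- \frac{7}{2}\right)^{2}} = \frac{1}{2820 + \frac{49}{4}} = \frac{1}{\frac{11329}{4}} = \frac{4}{11329}$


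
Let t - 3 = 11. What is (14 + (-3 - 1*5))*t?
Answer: 84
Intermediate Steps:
t = 14 (t = 3 + 11 = 14)
(14 + (-3 - 1*5))*t = (14 + (-3 - 1*5))*14 = (14 + (-3 - 5))*14 = (14 - 8)*14 = 6*14 = 84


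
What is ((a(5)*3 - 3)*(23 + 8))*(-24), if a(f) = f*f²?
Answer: -276768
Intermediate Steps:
a(f) = f³
((a(5)*3 - 3)*(23 + 8))*(-24) = ((5³*3 - 3)*(23 + 8))*(-24) = ((125*3 - 3)*31)*(-24) = ((375 - 3)*31)*(-24) = (372*31)*(-24) = 11532*(-24) = -276768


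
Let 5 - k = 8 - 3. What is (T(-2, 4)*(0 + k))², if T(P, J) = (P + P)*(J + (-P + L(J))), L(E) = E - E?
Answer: 0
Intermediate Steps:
L(E) = 0
k = 0 (k = 5 - (8 - 3) = 5 - 1*5 = 5 - 5 = 0)
T(P, J) = 2*P*(J - P) (T(P, J) = (P + P)*(J + (-P + 0)) = (2*P)*(J - P) = 2*P*(J - P))
(T(-2, 4)*(0 + k))² = ((2*(-2)*(4 - 1*(-2)))*(0 + 0))² = ((2*(-2)*(4 + 2))*0)² = ((2*(-2)*6)*0)² = (-24*0)² = 0² = 0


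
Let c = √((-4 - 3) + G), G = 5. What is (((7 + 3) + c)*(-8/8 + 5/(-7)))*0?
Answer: 0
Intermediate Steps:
c = I*√2 (c = √((-4 - 3) + 5) = √(-7 + 5) = √(-2) = I*√2 ≈ 1.4142*I)
(((7 + 3) + c)*(-8/8 + 5/(-7)))*0 = (((7 + 3) + I*√2)*(-8/8 + 5/(-7)))*0 = ((10 + I*√2)*(-8*⅛ + 5*(-⅐)))*0 = ((10 + I*√2)*(-1 - 5/7))*0 = ((10 + I*√2)*(-12/7))*0 = (-120/7 - 12*I*√2/7)*0 = 0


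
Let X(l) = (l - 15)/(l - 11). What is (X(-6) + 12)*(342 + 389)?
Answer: 9675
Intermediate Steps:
X(l) = (-15 + l)/(-11 + l)
(X(-6) + 12)*(342 + 389) = ((-15 - 6)/(-11 - 6) + 12)*(342 + 389) = (-21/(-17) + 12)*731 = (-1/17*(-21) + 12)*731 = (21/17 + 12)*731 = (225/17)*731 = 9675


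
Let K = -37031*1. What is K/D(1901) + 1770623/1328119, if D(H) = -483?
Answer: 50036785598/641481477 ≈ 78.002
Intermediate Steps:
K = -37031
K/D(1901) + 1770623/1328119 = -37031/(-483) + 1770623/1328119 = -37031*(-1/483) + 1770623*(1/1328119) = 37031/483 + 1770623/1328119 = 50036785598/641481477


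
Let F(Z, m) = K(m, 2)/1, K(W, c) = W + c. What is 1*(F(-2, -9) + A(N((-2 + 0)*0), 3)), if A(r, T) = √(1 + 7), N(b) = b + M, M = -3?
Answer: -7 + 2*√2 ≈ -4.1716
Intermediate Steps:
F(Z, m) = 2 + m (F(Z, m) = (m + 2)/1 = (2 + m)*1 = 2 + m)
N(b) = -3 + b (N(b) = b - 3 = -3 + b)
A(r, T) = 2*√2 (A(r, T) = √8 = 2*√2)
1*(F(-2, -9) + A(N((-2 + 0)*0), 3)) = 1*((2 - 9) + 2*√2) = 1*(-7 + 2*√2) = -7 + 2*√2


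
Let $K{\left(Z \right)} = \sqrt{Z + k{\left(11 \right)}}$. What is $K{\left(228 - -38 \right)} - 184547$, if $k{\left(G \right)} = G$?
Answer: $-184547 + \sqrt{277} \approx -1.8453 \cdot 10^{5}$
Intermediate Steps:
$K{\left(Z \right)} = \sqrt{11 + Z}$ ($K{\left(Z \right)} = \sqrt{Z + 11} = \sqrt{11 + Z}$)
$K{\left(228 - -38 \right)} - 184547 = \sqrt{11 + \left(228 - -38\right)} - 184547 = \sqrt{11 + \left(228 + 38\right)} - 184547 = \sqrt{11 + 266} - 184547 = \sqrt{277} - 184547 = -184547 + \sqrt{277}$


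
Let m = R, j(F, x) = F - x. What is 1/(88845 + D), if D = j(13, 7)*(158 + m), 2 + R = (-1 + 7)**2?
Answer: 1/89997 ≈ 1.1111e-5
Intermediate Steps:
R = 34 (R = -2 + (-1 + 7)**2 = -2 + 6**2 = -2 + 36 = 34)
m = 34
D = 1152 (D = (13 - 1*7)*(158 + 34) = (13 - 7)*192 = 6*192 = 1152)
1/(88845 + D) = 1/(88845 + 1152) = 1/89997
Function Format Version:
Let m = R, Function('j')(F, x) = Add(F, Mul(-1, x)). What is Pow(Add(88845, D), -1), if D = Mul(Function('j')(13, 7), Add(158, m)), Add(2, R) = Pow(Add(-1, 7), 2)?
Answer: Rational(1, 89997) ≈ 1.1111e-5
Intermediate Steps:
R = 34 (R = Add(-2, Pow(Add(-1, 7), 2)) = Add(-2, Pow(6, 2)) = Add(-2, 36) = 34)
m = 34
D = 1152 (D = Mul(Add(13, Mul(-1, 7)), Add(158, 34)) = Mul(Add(13, -7), 192) = Mul(6, 192) = 1152)
Pow(Add(88845, D), -1) = Pow(Add(88845, 1152), -1) = Pow(89997, -1) = Rational(1, 89997)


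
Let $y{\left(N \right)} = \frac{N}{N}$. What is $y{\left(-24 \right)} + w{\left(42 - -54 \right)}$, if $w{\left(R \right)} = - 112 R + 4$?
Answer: $-10747$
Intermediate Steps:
$w{\left(R \right)} = 4 - 112 R$
$y{\left(N \right)} = 1$
$y{\left(-24 \right)} + w{\left(42 - -54 \right)} = 1 + \left(4 - 112 \left(42 - -54\right)\right) = 1 + \left(4 - 112 \left(42 + 54\right)\right) = 1 + \left(4 - 10752\right) = 1 - 10748 = -10747$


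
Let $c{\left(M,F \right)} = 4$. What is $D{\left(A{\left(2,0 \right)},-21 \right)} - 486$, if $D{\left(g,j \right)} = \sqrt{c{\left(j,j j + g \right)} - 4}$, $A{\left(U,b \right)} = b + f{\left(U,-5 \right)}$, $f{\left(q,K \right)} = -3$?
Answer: $-486$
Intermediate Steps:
$A{\left(U,b \right)} = -3 + b$ ($A{\left(U,b \right)} = b - 3 = -3 + b$)
$D{\left(g,j \right)} = 0$ ($D{\left(g,j \right)} = \sqrt{4 - 4} = \sqrt{0} = 0$)
$D{\left(A{\left(2,0 \right)},-21 \right)} - 486 = 0 - 486 = -486$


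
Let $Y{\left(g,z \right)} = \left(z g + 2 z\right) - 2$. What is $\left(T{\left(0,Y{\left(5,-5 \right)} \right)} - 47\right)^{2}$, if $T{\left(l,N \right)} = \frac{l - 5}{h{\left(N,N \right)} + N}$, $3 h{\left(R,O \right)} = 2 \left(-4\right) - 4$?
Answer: $\frac{3694084}{1681} \approx 2197.6$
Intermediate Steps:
$h{\left(R,O \right)} = -4$ ($h{\left(R,O \right)} = \frac{2 \left(-4\right) - 4}{3} = \frac{-8 - 4}{3} = \frac{1}{3} \left(-12\right) = -4$)
$Y{\left(g,z \right)} = -2 + 2 z + g z$ ($Y{\left(g,z \right)} = \left(g z + 2 z\right) - 2 = \left(2 z + g z\right) - 2 = -2 + 2 z + g z$)
$T{\left(l,N \right)} = \frac{-5 + l}{-4 + N}$ ($T{\left(l,N \right)} = \frac{l - 5}{-4 + N} = \frac{-5 + l}{-4 + N}$)
$\left(T{\left(0,Y{\left(5,-5 \right)} \right)} - 47\right)^{2} = \left(\frac{-5 + 0}{-4 + \left(-2 + 2 \left(-5\right) + 5 \left(-5\right)\right)} - 47\right)^{2} = \left(\frac{1}{-4 - 37} \left(-5\right) - 47\right)^{2} = \left(\frac{1}{-41} \left(-5\right) - 47\right)^{2} = \left(\left(- \frac{1}{41}\right) \left(-5\right) - 47\right)^{2} = \left(\frac{5}{41} - 47\right)^{2} = \left(- \frac{1922}{41}\right)^{2} = \frac{3694084}{1681}$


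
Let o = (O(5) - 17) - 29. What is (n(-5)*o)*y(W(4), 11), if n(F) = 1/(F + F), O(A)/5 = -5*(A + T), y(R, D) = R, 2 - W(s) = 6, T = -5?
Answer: -92/5 ≈ -18.400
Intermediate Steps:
W(s) = -4 (W(s) = 2 - 1*6 = 2 - 6 = -4)
O(A) = 125 - 25*A (O(A) = 5*(-5*(A - 5)) = 5*(-5*(-5 + A)) = 5*(25 - 5*A) = 125 - 25*A)
n(F) = 1/(2*F)
o = -46 (o = ((125 - 25*5) - 17) - 29 = ((125 - 125) - 17) - 29 = (0 - 17) - 29 = -17 - 29 = -46)
(n(-5)*o)*y(W(4), 11) = (((1/2)/(-5))*(-46))*(-4) = (((1/2)*(-1/5))*(-46))*(-4) = -1/10*(-46)*(-4) = (23/5)*(-4) = -92/5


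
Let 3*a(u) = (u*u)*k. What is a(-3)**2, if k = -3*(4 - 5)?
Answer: 81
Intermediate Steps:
k = 3 (k = -3*(-1) = 3)
a(u) = u**2 (a(u) = ((u*u)*3)/3 = (u**2*3)/3 = (3*u**2)/3 = u**2)
a(-3)**2 = ((-3)**2)**2 = 9**2 = 81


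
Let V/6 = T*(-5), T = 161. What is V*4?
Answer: -19320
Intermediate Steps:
V = -4830 (V = 6*(161*(-5)) = 6*(-805) = -4830)
V*4 = -4830*4 = -19320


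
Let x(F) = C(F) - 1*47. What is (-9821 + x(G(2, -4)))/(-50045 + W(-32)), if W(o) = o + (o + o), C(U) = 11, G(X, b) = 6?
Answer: 9857/50141 ≈ 0.19659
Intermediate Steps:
W(o) = 3*o (W(o) = o + 2*o = 3*o)
x(F) = -36 (x(F) = 11 - 1*47 = 11 - 47 = -36)
(-9821 + x(G(2, -4)))/(-50045 + W(-32)) = (-9821 - 36)/(-50045 + 3*(-32)) = -9857/(-50045 - 96) = -9857/(-50141) = -9857*(-1/50141) = 9857/50141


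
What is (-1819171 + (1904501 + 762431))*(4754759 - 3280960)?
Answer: 1249429314039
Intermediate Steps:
(-1819171 + (1904501 + 762431))*(4754759 - 3280960) = (-1819171 + 2666932)*1473799 = 847761*1473799 = 1249429314039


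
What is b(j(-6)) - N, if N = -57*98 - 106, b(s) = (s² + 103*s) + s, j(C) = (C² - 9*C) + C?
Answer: 21484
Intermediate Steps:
j(C) = C² - 8*C
b(s) = s² + 104*s
N = -5692 (N = -5586 - 106 = -5692)
b(j(-6)) - N = (-6*(-8 - 6))*(104 - 6*(-8 - 6)) - 1*(-5692) = (-6*(-14))*(104 - 6*(-14)) + 5692 = 84*(104 + 84) + 5692 = 84*188 + 5692 = 15792 + 5692 = 21484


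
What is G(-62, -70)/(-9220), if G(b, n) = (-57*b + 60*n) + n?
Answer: 184/2305 ≈ 0.079826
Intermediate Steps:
G(b, n) = -57*b + 61*n
G(-62, -70)/(-9220) = (-57*(-62) + 61*(-70))/(-9220) = (3534 - 4270)*(-1/9220) = -736*(-1/9220) = 184/2305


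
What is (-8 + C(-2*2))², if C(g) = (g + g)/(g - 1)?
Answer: 1024/25 ≈ 40.960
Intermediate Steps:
C(g) = 2*g/(-1 + g) (C(g) = (2*g)/(-1 + g) = 2*g/(-1 + g))
(-8 + C(-2*2))² = (-8 + 2*(-2*2)/(-1 - 2*2))² = (-8 + 2*(-4)/(-1 - 4))² = (-8 + 2*(-4)/(-5))² = (-8 + 2*(-4)*(-⅕))² = (-8 + 8/5)² = (-32/5)² = 1024/25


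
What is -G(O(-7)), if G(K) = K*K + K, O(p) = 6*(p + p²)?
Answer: -63756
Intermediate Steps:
O(p) = 6*p + 6*p²
G(K) = K + K² (G(K) = K² + K = K + K²)
-G(O(-7)) = -6*(-7)*(1 - 7)*(1 + 6*(-7)*(1 - 7)) = -6*(-7)*(-6)*(1 + 6*(-7)*(-6)) = -252*(1 + 252) = -252*253 = -1*63756 = -63756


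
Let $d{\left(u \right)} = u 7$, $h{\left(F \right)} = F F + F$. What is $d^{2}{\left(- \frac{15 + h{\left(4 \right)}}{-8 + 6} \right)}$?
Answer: $\frac{60025}{4} \approx 15006.0$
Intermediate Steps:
$h{\left(F \right)} = F + F^{2}$ ($h{\left(F \right)} = F^{2} + F = F + F^{2}$)
$d{\left(u \right)} = 7 u$
$d^{2}{\left(- \frac{15 + h{\left(4 \right)}}{-8 + 6} \right)} = \left(7 \left(- \frac{15 + 4 \left(1 + 4\right)}{-8 + 6}\right)\right)^{2} = \left(7 \left(- \frac{15 + 4 \cdot 5}{-2}\right)\right)^{2} = \left(7 \left(- \frac{\left(15 + 20\right) \left(-1\right)}{2}\right)\right)^{2} = \left(7 \left(- \frac{35 \left(-1\right)}{2}\right)\right)^{2} = \left(7 \left(\left(-1\right) \left(- \frac{35}{2}\right)\right)\right)^{2} = \left(7 \cdot \frac{35}{2}\right)^{2} = \left(\frac{245}{2}\right)^{2} = \frac{60025}{4}$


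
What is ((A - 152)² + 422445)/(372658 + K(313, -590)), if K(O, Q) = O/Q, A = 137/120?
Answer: 378244669931/316609786080 ≈ 1.1947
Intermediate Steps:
A = 137/120 (A = 137*(1/120) = 137/120 ≈ 1.1417)
((A - 152)² + 422445)/(372658 + K(313, -590)) = ((137/120 - 152)² + 422445)/(372658 + 313/(-590)) = ((-18103/120)² + 422445)/(372658 + 313*(-1/590)) = (327718609/14400 + 422445)/(372658 - 313/590) = 6410926609/(14400*(219867907/590)) = (6410926609/14400)*(590/219867907) = 378244669931/316609786080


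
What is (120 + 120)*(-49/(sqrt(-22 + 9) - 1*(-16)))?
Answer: -188160/269 + 11760*I*sqrt(13)/269 ≈ -699.48 + 157.63*I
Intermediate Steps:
(120 + 120)*(-49/(sqrt(-22 + 9) - 1*(-16))) = 240*(-49/(sqrt(-13) + 16)) = 240*(-49/(I*sqrt(13) + 16)) = 240*(-49/(16 + I*sqrt(13))) = -11760/(16 + I*sqrt(13))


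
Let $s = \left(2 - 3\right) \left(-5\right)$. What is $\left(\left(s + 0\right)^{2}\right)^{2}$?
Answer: $625$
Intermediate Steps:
$s = 5$ ($s = \left(-1\right) \left(-5\right) = 5$)
$\left(\left(s + 0\right)^{2}\right)^{2} = \left(\left(5 + 0\right)^{2}\right)^{2} = \left(5^{2}\right)^{2} = 25^{2} = 625$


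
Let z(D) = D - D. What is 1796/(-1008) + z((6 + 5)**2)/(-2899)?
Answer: -449/252 ≈ -1.7817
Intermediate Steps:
z(D) = 0
1796/(-1008) + z((6 + 5)**2)/(-2899) = 1796/(-1008) + 0/(-2899) = 1796*(-1/1008) + 0*(-1/2899) = -449/252 + 0 = -449/252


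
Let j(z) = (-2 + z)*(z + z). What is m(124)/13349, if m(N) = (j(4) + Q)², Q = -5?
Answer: 121/13349 ≈ 0.0090643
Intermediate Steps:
j(z) = 2*z*(-2 + z) (j(z) = (-2 + z)*(2*z) = 2*z*(-2 + z))
m(N) = 121 (m(N) = (2*4*(-2 + 4) - 5)² = (2*4*2 - 5)² = (16 - 5)² = 11² = 121)
m(124)/13349 = 121/13349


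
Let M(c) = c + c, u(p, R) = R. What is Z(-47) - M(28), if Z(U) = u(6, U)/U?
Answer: -55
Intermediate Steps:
M(c) = 2*c
Z(U) = 1 (Z(U) = U/U = 1)
Z(-47) - M(28) = 1 - 2*28 = 1 - 1*56 = 1 - 56 = -55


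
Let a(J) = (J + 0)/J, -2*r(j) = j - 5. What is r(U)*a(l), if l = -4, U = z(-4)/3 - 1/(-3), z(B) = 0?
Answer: 7/3 ≈ 2.3333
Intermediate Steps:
U = 1/3 (U = 0/3 - 1/(-3) = 0*(1/3) - 1*(-1/3) = 0 + 1/3 = 1/3 ≈ 0.33333)
r(j) = 5/2 - j/2 (r(j) = -(j - 5)/2 = -(-5 + j)/2 = 5/2 - j/2)
a(J) = 1 (a(J) = J/J = 1)
r(U)*a(l) = (5/2 - 1/2*1/3)*1 = (5/2 - 1/6)*1 = (7/3)*1 = 7/3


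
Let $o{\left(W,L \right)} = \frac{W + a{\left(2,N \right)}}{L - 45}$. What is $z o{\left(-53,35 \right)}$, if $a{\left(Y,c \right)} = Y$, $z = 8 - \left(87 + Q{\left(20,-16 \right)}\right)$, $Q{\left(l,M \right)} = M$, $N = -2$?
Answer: $- \frac{3213}{10} \approx -321.3$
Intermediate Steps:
$z = -63$ ($z = 8 - 71 = -63$)
$o{\left(W,L \right)} = \frac{2 + W}{-45 + L}$ ($o{\left(W,L \right)} = \frac{W + 2}{L - 45} = \frac{2 + W}{-45 + L}$)
$z o{\left(-53,35 \right)} = - 63 \frac{2 - 53}{-45 + 35} = - 63 \frac{1}{-10} \left(-51\right) = - 63 \left(\left(- \frac{1}{10}\right) \left(-51\right)\right) = \left(-63\right) \frac{51}{10} = - \frac{3213}{10}$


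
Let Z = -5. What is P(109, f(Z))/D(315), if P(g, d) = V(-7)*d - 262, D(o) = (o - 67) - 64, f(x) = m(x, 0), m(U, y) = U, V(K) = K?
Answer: -227/184 ≈ -1.2337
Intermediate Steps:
f(x) = x
D(o) = -131 + o (D(o) = (-67 + o) - 64 = -131 + o)
P(g, d) = -262 - 7*d (P(g, d) = -7*d - 262 = -262 - 7*d)
P(109, f(Z))/D(315) = (-262 - 7*(-5))/(-131 + 315) = (-262 + 35)/184 = -227*1/184 = -227/184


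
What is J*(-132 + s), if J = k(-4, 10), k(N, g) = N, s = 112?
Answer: 80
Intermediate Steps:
J = -4
J*(-132 + s) = -4*(-132 + 112) = -4*(-20) = 80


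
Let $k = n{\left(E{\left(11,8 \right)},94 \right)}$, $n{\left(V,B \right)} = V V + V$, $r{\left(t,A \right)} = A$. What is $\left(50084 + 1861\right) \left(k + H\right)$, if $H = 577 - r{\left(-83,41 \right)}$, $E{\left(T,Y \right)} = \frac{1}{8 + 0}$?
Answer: $\frac{1782388785}{64} \approx 2.785 \cdot 10^{7}$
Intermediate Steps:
$E{\left(T,Y \right)} = \frac{1}{8}$
$n{\left(V,B \right)} = V + V^{2}$ ($n{\left(V,B \right)} = V^{2} + V = V + V^{2}$)
$H = 536$ ($H = 577 - 41 = 536$)
$k = \frac{9}{64}$ ($k = \frac{1 + \frac{1}{8}}{8} = \frac{1}{8} \cdot \frac{9}{8} = \frac{9}{64} \approx 0.14063$)
$\left(50084 + 1861\right) \left(k + H\right) = \left(50084 + 1861\right) \left(\frac{9}{64} + 536\right) = 51945 \cdot \frac{34313}{64} = \frac{1782388785}{64}$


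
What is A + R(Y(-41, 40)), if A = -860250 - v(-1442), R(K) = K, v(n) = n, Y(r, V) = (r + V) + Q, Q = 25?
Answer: -858784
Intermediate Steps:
Y(r, V) = 25 + V + r (Y(r, V) = (r + V) + 25 = (V + r) + 25 = 25 + V + r)
A = -858808 (A = -860250 - 1*(-1442) = -860250 + 1442 = -858808)
A + R(Y(-41, 40)) = -858808 + (25 + 40 - 41) = -858808 + 24 = -858784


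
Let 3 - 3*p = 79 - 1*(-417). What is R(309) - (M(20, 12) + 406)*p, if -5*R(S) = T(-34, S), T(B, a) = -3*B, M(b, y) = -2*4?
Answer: 980764/15 ≈ 65384.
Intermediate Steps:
p = -493/3 (p = 1 - (79 - 1*(-417))/3 = 1 - (79 + 417)/3 = 1 - ⅓*496 = 1 - 496/3 = -493/3 ≈ -164.33)
M(b, y) = -8
R(S) = -102/5 (R(S) = -(-3)*(-34)/5 = -⅕*102 = -102/5)
R(309) - (M(20, 12) + 406)*p = -102/5 - (-8 + 406)*(-493)/3 = -102/5 - 398*(-493)/3 = -102/5 - 1*(-196214/3) = -102/5 + 196214/3 = 980764/15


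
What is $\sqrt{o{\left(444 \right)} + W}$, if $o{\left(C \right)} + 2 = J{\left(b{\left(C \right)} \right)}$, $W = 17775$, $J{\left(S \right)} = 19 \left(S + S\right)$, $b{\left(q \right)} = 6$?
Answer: $\sqrt{18001} \approx 134.17$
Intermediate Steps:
$J{\left(S \right)} = 38 S$ ($J{\left(S \right)} = 19 \cdot 2 S = 38 S$)
$o{\left(C \right)} = 226$ ($o{\left(C \right)} = -2 + 38 \cdot 6 = -2 + 228 = 226$)
$\sqrt{o{\left(444 \right)} + W} = \sqrt{226 + 17775} = \sqrt{18001}$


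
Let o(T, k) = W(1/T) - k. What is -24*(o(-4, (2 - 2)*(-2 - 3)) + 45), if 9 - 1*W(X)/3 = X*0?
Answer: -1728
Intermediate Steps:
W(X) = 27 (W(X) = 27 - 3*X*0 = 27 - 3*0 = 27 + 0 = 27)
o(T, k) = 27 - k
-24*(o(-4, (2 - 2)*(-2 - 3)) + 45) = -24*((27 - (2 - 2)*(-2 - 3)) + 45) = -24*((27 - 0*(-5)) + 45) = -24*((27 - 1*0) + 45) = -24*((27 + 0) + 45) = -24*(27 + 45) = -24*72 = -1728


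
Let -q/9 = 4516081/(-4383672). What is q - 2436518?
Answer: -3560285029789/1461224 ≈ -2.4365e+6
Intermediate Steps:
q = 13548243/1461224 (q = -40644729/(-4383672) = -40644729*(-1)/4383672 = -9*(-4516081/4383672) = 13548243/1461224 ≈ 9.2719)
q - 2436518 = 13548243/1461224 - 2436518 = -3560285029789/1461224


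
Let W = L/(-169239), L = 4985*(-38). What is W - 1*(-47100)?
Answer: 7971346330/169239 ≈ 47101.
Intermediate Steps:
L = -189430
W = 189430/169239 (W = -189430/(-169239) = -189430*(-1/169239) = 189430/169239 ≈ 1.1193)
W - 1*(-47100) = 189430/169239 - 1*(-47100) = 189430/169239 + 47100 = 7971346330/169239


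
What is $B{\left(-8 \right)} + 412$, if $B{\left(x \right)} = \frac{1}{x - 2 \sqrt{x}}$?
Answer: $\frac{4943}{12} + \frac{i \sqrt{2}}{24} \approx 411.92 + 0.058926 i$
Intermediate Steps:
$B{\left(-8 \right)} + 412 = \frac{1}{-8 - 2 \sqrt{-8}} + 412 = \frac{1}{-8 - 2 \cdot 2 i \sqrt{2}} + 412 = \frac{1}{-8 - 4 i \sqrt{2}} + 412 = 412 + \frac{1}{-8 - 4 i \sqrt{2}}$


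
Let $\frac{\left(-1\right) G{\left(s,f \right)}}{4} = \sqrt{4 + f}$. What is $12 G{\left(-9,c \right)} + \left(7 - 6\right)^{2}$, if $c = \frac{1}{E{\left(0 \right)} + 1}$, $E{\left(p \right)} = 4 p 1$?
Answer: $1 - 48 \sqrt{5} \approx -106.33$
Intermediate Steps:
$E{\left(p \right)} = 4 p$
$c = 1$ ($c = \frac{1}{4 \cdot 0 + 1} = \frac{1}{0 + 1} = 1^{-1} = 1$)
$G{\left(s,f \right)} = - 4 \sqrt{4 + f}$
$12 G{\left(-9,c \right)} + \left(7 - 6\right)^{2} = 12 \left(- 4 \sqrt{4 + 1}\right) + \left(7 - 6\right)^{2} = 12 \left(- 4 \sqrt{5}\right) + 1^{2} = - 48 \sqrt{5} + 1 = 1 - 48 \sqrt{5}$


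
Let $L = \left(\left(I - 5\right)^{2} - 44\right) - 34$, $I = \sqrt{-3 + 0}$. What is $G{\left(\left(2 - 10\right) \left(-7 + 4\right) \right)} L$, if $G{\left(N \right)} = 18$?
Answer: $-1008 - 180 i \sqrt{3} \approx -1008.0 - 311.77 i$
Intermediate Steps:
$I = i \sqrt{3}$ ($I = \sqrt{-3} = i \sqrt{3} \approx 1.732 i$)
$L = -78 + \left(-5 + i \sqrt{3}\right)^{2}$ ($L = \left(\left(i \sqrt{3} - 5\right)^{2} - 44\right) - 34 = \left(\left(-5 + i \sqrt{3}\right)^{2} - 44\right) - 34 = \left(-44 + \left(-5 + i \sqrt{3}\right)^{2}\right) - 34 = -78 + \left(-5 + i \sqrt{3}\right)^{2} \approx -56.0 - 17.32 i$)
$G{\left(\left(2 - 10\right) \left(-7 + 4\right) \right)} L = 18 \left(-78 + \left(5 - i \sqrt{3}\right)^{2}\right) = -1404 + 18 \left(5 - i \sqrt{3}\right)^{2}$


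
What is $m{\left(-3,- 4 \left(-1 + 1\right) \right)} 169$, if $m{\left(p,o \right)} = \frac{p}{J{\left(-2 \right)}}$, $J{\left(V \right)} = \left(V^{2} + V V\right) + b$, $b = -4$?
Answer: $- \frac{507}{4} \approx -126.75$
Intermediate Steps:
$J{\left(V \right)} = -4 + 2 V^{2}$ ($J{\left(V \right)} = \left(V^{2} + V V\right) - 4 = \left(V^{2} + V^{2}\right) - 4 = 2 V^{2} - 4 = -4 + 2 V^{2}$)
$m{\left(p,o \right)} = \frac{p}{4}$ ($m{\left(p,o \right)} = \frac{p}{-4 + 2 \left(-2\right)^{2}} = \frac{p}{-4 + 2 \cdot 4} = \frac{p}{-4 + 8} = \frac{p}{4}$)
$m{\left(-3,- 4 \left(-1 + 1\right) \right)} 169 = \frac{1}{4} \left(-3\right) 169 = \left(- \frac{3}{4}\right) 169 = - \frac{507}{4}$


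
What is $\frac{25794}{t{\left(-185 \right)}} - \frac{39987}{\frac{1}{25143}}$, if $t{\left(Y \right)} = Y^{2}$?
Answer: $- \frac{34409580224931}{34225} \approx -1.0054 \cdot 10^{9}$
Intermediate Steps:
$\frac{25794}{t{\left(-185 \right)}} - \frac{39987}{\frac{1}{25143}} = \frac{25794}{\left(-185\right)^{2}} - \frac{39987}{\frac{1}{25143}} = \frac{25794}{34225} - 39987 \frac{1}{\frac{1}{25143}} = 25794 \cdot \frac{1}{34225} - 1005393141 = \frac{25794}{34225} - 1005393141 = - \frac{34409580224931}{34225}$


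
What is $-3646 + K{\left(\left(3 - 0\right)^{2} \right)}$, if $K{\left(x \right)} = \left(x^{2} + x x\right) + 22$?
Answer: $-3462$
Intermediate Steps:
$K{\left(x \right)} = 22 + 2 x^{2}$ ($K{\left(x \right)} = \left(x^{2} + x^{2}\right) + 22 = 2 x^{2} + 22 = 22 + 2 x^{2}$)
$-3646 + K{\left(\left(3 - 0\right)^{2} \right)} = -3646 + \left(22 + 2 \left(\left(3 - 0\right)^{2}\right)^{2}\right) = -3646 + \left(22 + 2 \left(\left(3 + 0\right)^{2}\right)^{2}\right) = -3646 + \left(22 + 2 \left(3^{2}\right)^{2}\right) = -3646 + \left(22 + 2 \cdot 9^{2}\right) = -3646 + \left(22 + 2 \cdot 81\right) = -3646 + \left(22 + 162\right) = -3646 + 184 = -3462$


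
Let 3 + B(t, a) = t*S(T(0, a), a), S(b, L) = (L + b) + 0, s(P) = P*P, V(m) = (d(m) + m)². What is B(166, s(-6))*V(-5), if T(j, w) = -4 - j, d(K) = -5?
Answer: 530900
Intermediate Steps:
V(m) = (-5 + m)²
s(P) = P²
S(b, L) = L + b
B(t, a) = -3 + t*(-4 + a) (B(t, a) = -3 + t*(a + (-4 - 1*0)) = -3 + t*(a + (-4 + 0)) = -3 + t*(a - 4) = -3 + t*(-4 + a))
B(166, s(-6))*V(-5) = (-3 + 166*(-4 + (-6)²))*(-5 - 5)² = (-3 + 166*(-4 + 36))*(-10)² = (-3 + 166*32)*100 = (-3 + 5312)*100 = 5309*100 = 530900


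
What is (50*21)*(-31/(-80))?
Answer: 3255/8 ≈ 406.88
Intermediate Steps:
(50*21)*(-31/(-80)) = 1050*(-31*(-1/80)) = 1050*(31/80) = 3255/8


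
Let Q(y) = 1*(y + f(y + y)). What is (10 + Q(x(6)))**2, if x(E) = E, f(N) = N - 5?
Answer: 529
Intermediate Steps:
f(N) = -5 + N
Q(y) = -5 + 3*y (Q(y) = 1*(y + (-5 + (y + y))) = 1*(y + (-5 + 2*y)) = 1*(-5 + 3*y) = -5 + 3*y)
(10 + Q(x(6)))**2 = (10 + (-5 + 3*6))**2 = (10 + (-5 + 18))**2 = (10 + 13)**2 = 23**2 = 529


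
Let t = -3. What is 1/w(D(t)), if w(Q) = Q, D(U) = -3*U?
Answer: ⅑ ≈ 0.11111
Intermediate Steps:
1/w(D(t)) = 1/(-3*(-3)) = 1/9 = ⅑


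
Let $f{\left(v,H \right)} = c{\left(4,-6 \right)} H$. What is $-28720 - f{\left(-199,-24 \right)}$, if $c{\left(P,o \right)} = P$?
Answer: $-28624$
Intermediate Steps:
$f{\left(v,H \right)} = 4 H$
$-28720 - f{\left(-199,-24 \right)} = -28720 - 4 \left(-24\right) = -28720 - -96 = -28720 + 96 = -28624$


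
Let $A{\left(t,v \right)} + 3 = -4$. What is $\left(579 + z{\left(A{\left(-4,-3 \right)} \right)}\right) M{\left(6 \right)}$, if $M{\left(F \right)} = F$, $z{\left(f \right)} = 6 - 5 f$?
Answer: $3720$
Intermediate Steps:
$A{\left(t,v \right)} = -7$ ($A{\left(t,v \right)} = -3 - 4 = -7$)
$\left(579 + z{\left(A{\left(-4,-3 \right)} \right)}\right) M{\left(6 \right)} = \left(579 + \left(6 - -35\right)\right) 6 = \left(579 + \left(6 + 35\right)\right) 6 = \left(579 + 41\right) 6 = 620 \cdot 6 = 3720$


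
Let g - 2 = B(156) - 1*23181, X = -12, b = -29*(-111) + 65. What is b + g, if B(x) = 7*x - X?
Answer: -18791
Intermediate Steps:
b = 3284 (b = 3219 + 65 = 3284)
B(x) = 12 + 7*x (B(x) = 7*x - 1*(-12) = 7*x + 12 = 12 + 7*x)
g = -22075 (g = 2 + ((12 + 7*156) - 1*23181) = 2 + ((12 + 1092) - 23181) = 2 + (1104 - 23181) = 2 - 22077 = -22075)
b + g = 3284 - 22075 = -18791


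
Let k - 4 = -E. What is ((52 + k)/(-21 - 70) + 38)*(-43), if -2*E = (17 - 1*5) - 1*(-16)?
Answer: -20812/13 ≈ -1600.9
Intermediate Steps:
E = -14 (E = -((17 - 1*5) - 1*(-16))/2 = -((17 - 5) + 16)/2 = -(12 + 16)/2 = -½*28 = -14)
k = 18 (k = 4 - 1*(-14) = 4 + 14 = 18)
((52 + k)/(-21 - 70) + 38)*(-43) = ((52 + 18)/(-21 - 70) + 38)*(-43) = (70/(-91) + 38)*(-43) = (70*(-1/91) + 38)*(-43) = (-10/13 + 38)*(-43) = (484/13)*(-43) = -20812/13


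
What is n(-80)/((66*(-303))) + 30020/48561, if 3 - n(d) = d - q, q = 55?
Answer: 32979919/53951271 ≈ 0.61129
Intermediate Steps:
n(d) = 58 - d (n(d) = 3 - (d - 1*55) = 3 - (d - 55) = 3 - (-55 + d) = 3 + (55 - d) = 58 - d)
n(-80)/((66*(-303))) + 30020/48561 = (58 - 1*(-80))/((66*(-303))) + 30020/48561 = (58 + 80)/(-19998) + 30020*(1/48561) = 138*(-1/19998) + 30020/48561 = -23/3333 + 30020/48561 = 32979919/53951271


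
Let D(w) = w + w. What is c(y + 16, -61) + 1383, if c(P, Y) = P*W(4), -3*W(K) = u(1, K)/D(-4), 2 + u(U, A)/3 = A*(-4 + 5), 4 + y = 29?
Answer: 5573/4 ≈ 1393.3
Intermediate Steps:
y = 25 (y = -4 + 29 = 25)
u(U, A) = -6 + 3*A (u(U, A) = -6 + 3*(A*(-4 + 5)) = -6 + 3*(A*1) = -6 + 3*A)
D(w) = 2*w
W(K) = -¼ + K/8 (W(K) = -(-6 + 3*K)/(3*(2*(-4))) = -(-6 + 3*K)/(3*(-8)) = -(-6 + 3*K)*(-1)/(3*8) = -(¾ - 3*K/8)/3 = -¼ + K/8)
c(P, Y) = P/4 (c(P, Y) = P*(-¼ + (⅛)*4) = P*(-¼ + ½) = P*(¼) = P/4)
c(y + 16, -61) + 1383 = (25 + 16)/4 + 1383 = (¼)*41 + 1383 = 41/4 + 1383 = 5573/4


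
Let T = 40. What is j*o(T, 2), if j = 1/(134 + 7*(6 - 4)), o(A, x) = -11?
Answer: -11/148 ≈ -0.074324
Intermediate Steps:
j = 1/148 (j = 1/(134 + 7*2) = 1/(134 + 14) = 1/148 ≈ 0.0067568)
j*o(T, 2) = (1/148)*(-11) = -11/148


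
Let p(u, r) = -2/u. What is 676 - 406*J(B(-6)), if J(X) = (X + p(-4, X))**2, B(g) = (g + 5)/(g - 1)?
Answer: 7115/14 ≈ 508.21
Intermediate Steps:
B(g) = (5 + g)/(-1 + g)
J(X) = (1/2 + X)**2 (J(X) = (X - 2/(-4))**2 = (X - 2*(-1/4))**2 = (X + 1/2)**2 = (1/2 + X)**2)
676 - 406*J(B(-6)) = 676 - 203*(1 + 2*((5 - 6)/(-1 - 6)))**2/2 = 676 - 203*(1 + 2*(-1/(-7)))**2/2 = 676 - 203*(1 + 2*(-1/7*(-1)))**2/2 = 676 - 203*(1 + 2*(1/7))**2/2 = 676 - 203*(1 + 2/7)**2/2 = 676 - 203*(9/7)**2/2 = 676 - 203*81/(2*49) = 676 - 406*81/196 = 676 - 2349/14 = 7115/14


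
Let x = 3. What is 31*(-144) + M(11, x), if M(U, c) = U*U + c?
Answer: -4340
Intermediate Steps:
M(U, c) = c + U² (M(U, c) = U² + c = c + U²)
31*(-144) + M(11, x) = 31*(-144) + (3 + 11²) = -4464 + (3 + 121) = -4464 + 124 = -4340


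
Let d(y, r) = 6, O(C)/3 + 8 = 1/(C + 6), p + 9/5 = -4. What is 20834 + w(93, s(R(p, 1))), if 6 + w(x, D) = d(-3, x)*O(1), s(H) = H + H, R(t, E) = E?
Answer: 144806/7 ≈ 20687.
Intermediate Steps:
p = -29/5 (p = -9/5 - 4 = -29/5 ≈ -5.8000)
O(C) = -24 + 3/(6 + C) (O(C) = -24 + 3/(C + 6) = -24 + 3/(6 + C))
s(H) = 2*H
w(x, D) = -1032/7 (w(x, D) = -6 + 6*(3*(-47 - 8*1)/(6 + 1)) = -6 + 6*(3*(-47 - 8)/7) = -6 + 6*(3*(⅐)*(-55)) = -6 + 6*(-165/7) = -6 - 990/7 = -1032/7)
20834 + w(93, s(R(p, 1))) = 20834 - 1032/7 = 144806/7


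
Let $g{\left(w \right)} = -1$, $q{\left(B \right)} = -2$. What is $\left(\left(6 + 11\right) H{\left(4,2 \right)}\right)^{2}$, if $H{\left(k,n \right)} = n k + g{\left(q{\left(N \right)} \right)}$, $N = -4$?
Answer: $14161$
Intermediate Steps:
$H{\left(k,n \right)} = -1 + k n$ ($H{\left(k,n \right)} = n k - 1 = k n - 1 = -1 + k n$)
$\left(\left(6 + 11\right) H{\left(4,2 \right)}\right)^{2} = \left(\left(6 + 11\right) \left(-1 + 4 \cdot 2\right)\right)^{2} = \left(17 \left(-1 + 8\right)\right)^{2} = \left(17 \cdot 7\right)^{2} = 119^{2} = 14161$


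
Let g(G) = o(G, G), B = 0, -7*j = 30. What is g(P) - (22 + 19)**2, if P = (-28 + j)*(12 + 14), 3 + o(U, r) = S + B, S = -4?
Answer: -1688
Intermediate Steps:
j = -30/7 (j = -1/7*30 = -30/7 ≈ -4.2857)
o(U, r) = -7 (o(U, r) = -3 + (-4 + 0) = -3 - 4 = -7)
P = -5876/7 (P = (-28 - 30/7)*(12 + 14) = -226/7*26 = -5876/7 ≈ -839.43)
g(G) = -7
g(P) - (22 + 19)**2 = -7 - (22 + 19)**2 = -7 - 1*41**2 = -7 - 1*1681 = -7 - 1681 = -1688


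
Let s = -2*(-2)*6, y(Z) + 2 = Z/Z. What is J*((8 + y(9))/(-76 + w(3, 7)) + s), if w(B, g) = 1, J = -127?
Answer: -227711/75 ≈ -3036.1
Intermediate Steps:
y(Z) = -1 (y(Z) = -2 + Z/Z = -2 + 1 = -1)
s = 24 (s = 4*6 = 24)
J*((8 + y(9))/(-76 + w(3, 7)) + s) = -127*((8 - 1)/(-76 + 1) + 24) = -127*(7/(-75) + 24) = -127*(7*(-1/75) + 24) = -127*(-7/75 + 24) = -127*1793/75 = -227711/75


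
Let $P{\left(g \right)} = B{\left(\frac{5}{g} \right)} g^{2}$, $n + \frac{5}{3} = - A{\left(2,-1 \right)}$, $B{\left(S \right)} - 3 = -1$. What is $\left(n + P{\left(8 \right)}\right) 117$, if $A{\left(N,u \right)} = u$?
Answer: $14898$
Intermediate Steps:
$B{\left(S \right)} = 2$ ($B{\left(S \right)} = 3 - 1 = 2$)
$n = - \frac{2}{3}$ ($n = - \frac{5}{3} - -1 = - \frac{5}{3} + 1 = - \frac{2}{3} \approx -0.66667$)
$P{\left(g \right)} = 2 g^{2}$
$\left(n + P{\left(8 \right)}\right) 117 = \left(- \frac{2}{3} + 2 \cdot 8^{2}\right) 117 = \left(- \frac{2}{3} + 2 \cdot 64\right) 117 = \left(- \frac{2}{3} + 128\right) 117 = \frac{382}{3} \cdot 117 = 14898$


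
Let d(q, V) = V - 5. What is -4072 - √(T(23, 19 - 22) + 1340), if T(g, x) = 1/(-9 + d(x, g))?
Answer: -4072 - √12061/3 ≈ -4108.6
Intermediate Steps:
d(q, V) = -5 + V
T(g, x) = 1/(-14 + g) (T(g, x) = 1/(-9 + (-5 + g)) = 1/(-14 + g))
-4072 - √(T(23, 19 - 22) + 1340) = -4072 - √(1/(-14 + 23) + 1340) = -4072 - √(1/9 + 1340) = -4072 - √(⅑ + 1340) = -4072 - √(12061/9) = -4072 - √12061/3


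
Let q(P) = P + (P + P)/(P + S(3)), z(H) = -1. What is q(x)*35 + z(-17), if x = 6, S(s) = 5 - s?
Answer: 523/2 ≈ 261.50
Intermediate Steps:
q(P) = P + 2*P/(2 + P) (q(P) = P + (P + P)/(P + (5 - 1*3)) = P + (2*P)/(P + (5 - 3)) = P + (2*P)/(P + 2) = P + (2*P)/(2 + P) = P + 2*P/(2 + P))
q(x)*35 + z(-17) = (6*(4 + 6)/(2 + 6))*35 - 1 = (6*10/8)*35 - 1 = (6*(⅛)*10)*35 - 1 = (15/2)*35 - 1 = 525/2 - 1 = 523/2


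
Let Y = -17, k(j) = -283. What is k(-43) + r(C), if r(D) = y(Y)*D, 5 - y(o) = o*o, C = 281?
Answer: -80087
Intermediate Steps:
y(o) = 5 - o**2 (y(o) = 5 - o*o = 5 - o**2)
r(D) = -284*D (r(D) = (5 - 1*(-17)**2)*D = (5 - 1*289)*D = (5 - 289)*D = -284*D)
k(-43) + r(C) = -283 - 284*281 = -283 - 79804 = -80087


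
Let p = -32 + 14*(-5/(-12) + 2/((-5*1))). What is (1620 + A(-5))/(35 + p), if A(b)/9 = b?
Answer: 47250/97 ≈ 487.11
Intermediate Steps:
A(b) = 9*b
p = -953/30 (p = -32 + 14*(-5*(-1/12) + 2/(-5)) = -32 + 14*(5/12 + 2*(-⅕)) = -32 + 14*(5/12 - ⅖) = -32 + 14*(1/60) = -32 + 7/30 = -953/30 ≈ -31.767)
(1620 + A(-5))/(35 + p) = (1620 + 9*(-5))/(35 - 953/30) = (1620 - 45)/(97/30) = 1575*(30/97) = 47250/97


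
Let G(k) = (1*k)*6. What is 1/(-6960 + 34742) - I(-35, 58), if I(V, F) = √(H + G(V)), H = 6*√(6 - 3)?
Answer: 1/27782 - √(-210 + 6*√3) ≈ 3.5995e-5 - 14.128*I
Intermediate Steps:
G(k) = 6*k (G(k) = k*6 = 6*k)
H = 6*√3 ≈ 10.392
I(V, F) = √(6*V + 6*√3) (I(V, F) = √(6*√3 + 6*V) = √(6*V + 6*√3))
1/(-6960 + 34742) - I(-35, 58) = 1/(-6960 + 34742) - √(6*(-35) + 6*√3) = 1/27782 - √(-210 + 6*√3)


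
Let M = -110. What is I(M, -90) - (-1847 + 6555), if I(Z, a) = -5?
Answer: -4713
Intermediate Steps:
I(M, -90) - (-1847 + 6555) = -5 - (-1847 + 6555) = -5 - 1*4708 = -5 - 4708 = -4713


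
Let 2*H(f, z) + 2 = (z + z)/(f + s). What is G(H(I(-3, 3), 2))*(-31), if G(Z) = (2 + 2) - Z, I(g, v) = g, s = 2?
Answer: -217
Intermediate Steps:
H(f, z) = -1 + z/(2 + f) (H(f, z) = -1 + ((z + z)/(f + 2))/2 = -1 + ((2*z)/(2 + f))/2 = -1 + (2*z/(2 + f))/2 = -1 + z/(2 + f))
G(Z) = 4 - Z
G(H(I(-3, 3), 2))*(-31) = (4 - (-2 + 2 - 1*(-3))/(2 - 3))*(-31) = (4 - (-2 + 2 + 3)/(-1))*(-31) = (4 - (-1)*3)*(-31) = (4 - 1*(-3))*(-31) = (4 + 3)*(-31) = 7*(-31) = -217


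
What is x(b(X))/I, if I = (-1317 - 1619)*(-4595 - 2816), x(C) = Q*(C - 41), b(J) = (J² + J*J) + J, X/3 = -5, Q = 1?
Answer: 197/10879348 ≈ 1.8108e-5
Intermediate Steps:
X = -15 (X = 3*(-5) = -15)
b(J) = J + 2*J² (b(J) = (J² + J²) + J = 2*J² + J = J + 2*J²)
x(C) = -41 + C (x(C) = 1*(C - 41) = 1*(-41 + C) = -41 + C)
I = 21758696 (I = -2936*(-7411) = 21758696)
x(b(X))/I = (-41 - 15*(1 + 2*(-15)))/21758696 = (-41 - 15*(1 - 30))*(1/21758696) = (-41 - 15*(-29))*(1/21758696) = (-41 + 435)*(1/21758696) = 394*(1/21758696) = 197/10879348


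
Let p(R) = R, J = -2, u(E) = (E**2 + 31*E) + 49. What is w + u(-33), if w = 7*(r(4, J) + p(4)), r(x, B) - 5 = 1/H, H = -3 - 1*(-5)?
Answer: 363/2 ≈ 181.50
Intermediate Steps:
u(E) = 49 + E**2 + 31*E
H = 2 (H = -3 + 5 = 2)
r(x, B) = 11/2 (r(x, B) = 5 + 1/2 = 11/2)
w = 133/2 (w = 7*(11/2 + 4) = 7*(19/2) = 133/2 ≈ 66.500)
w + u(-33) = 133/2 + (49 + (-33)**2 + 31*(-33)) = 133/2 + (49 + 1089 - 1023) = 133/2 + 115 = 363/2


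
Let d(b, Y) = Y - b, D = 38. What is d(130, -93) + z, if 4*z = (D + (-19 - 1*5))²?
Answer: -174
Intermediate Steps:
z = 49 (z = (38 + (-19 - 1*5))²/4 = (38 + (-19 - 5))²/4 = (38 - 24)²/4 = (¼)*14² = (¼)*196 = 49)
d(130, -93) + z = (-93 - 1*130) + 49 = (-93 - 130) + 49 = -223 + 49 = -174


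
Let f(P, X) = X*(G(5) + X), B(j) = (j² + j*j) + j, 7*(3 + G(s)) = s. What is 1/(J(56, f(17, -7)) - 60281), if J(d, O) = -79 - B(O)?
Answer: -1/68875 ≈ -1.4519e-5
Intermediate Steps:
G(s) = -3 + s/7
B(j) = j + 2*j² (B(j) = (j² + j²) + j = 2*j² + j = j + 2*j²)
f(P, X) = X*(-16/7 + X) (f(P, X) = X*((-3 + (⅐)*5) + X) = X*((-3 + 5/7) + X) = X*(-16/7 + X))
J(d, O) = -79 - O*(1 + 2*O)
1/(J(56, f(17, -7)) - 60281) = 1/((-79 - (⅐)*(-7)*(-16 + 7*(-7))*(1 + 2*((⅐)*(-7)*(-16 + 7*(-7))))) - 60281) = 1/((-79 - (⅐)*(-7)*(-16 - 49)*(1 + 2*((⅐)*(-7)*(-16 - 49)))) - 60281) = 1/((-79 - (⅐)*(-7)*(-65)*(1 + 2*((⅐)*(-7)*(-65)))) - 60281) = 1/((-79 - 1*65*(1 + 2*65)) - 60281) = 1/((-79 - 1*65*(1 + 130)) - 60281) = 1/((-79 - 1*65*131) - 60281) = 1/((-79 - 8515) - 60281) = 1/(-8594 - 60281) = 1/(-68875) = -1/68875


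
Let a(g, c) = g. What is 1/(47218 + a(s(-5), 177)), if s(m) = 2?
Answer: 1/47220 ≈ 2.1177e-5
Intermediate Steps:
1/(47218 + a(s(-5), 177)) = 1/(47218 + 2) = 1/47220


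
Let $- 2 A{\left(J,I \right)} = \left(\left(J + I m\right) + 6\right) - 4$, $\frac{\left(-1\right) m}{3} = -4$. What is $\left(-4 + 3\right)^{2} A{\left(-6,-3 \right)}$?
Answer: $20$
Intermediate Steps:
$m = 12$ ($m = \left(-3\right) \left(-4\right) = 12$)
$A{\left(J,I \right)} = -1 - 6 I - \frac{J}{2}$ ($A{\left(J,I \right)} = - \frac{\left(\left(J + I 12\right) + 6\right) - 4}{2} = - \frac{\left(\left(J + 12 I\right) + 6\right) - 4}{2} = - \frac{\left(6 + J + 12 I\right) - 4}{2} = - \frac{2 + J + 12 I}{2} = -1 - 6 I - \frac{J}{2}$)
$\left(-4 + 3\right)^{2} A{\left(-6,-3 \right)} = \left(-4 + 3\right)^{2} \left(-1 - -18 - -3\right) = \left(-1\right)^{2} \left(-1 + 18 + 3\right) = 1 \cdot 20 = 20$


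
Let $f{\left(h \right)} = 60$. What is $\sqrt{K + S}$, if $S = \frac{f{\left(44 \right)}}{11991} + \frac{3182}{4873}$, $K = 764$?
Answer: $\frac{3 \sqrt{32231895065875582}}{19477381} \approx 27.652$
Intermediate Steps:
$S = \frac{12815914}{19477381}$ ($S = \frac{60}{11991} + \frac{3182}{4873} = 60 \cdot \frac{1}{11991} + 3182 \cdot \frac{1}{4873} = \frac{20}{3997} + \frac{3182}{4873} = \frac{12815914}{19477381} \approx 0.65799$)
$\sqrt{K + S} = \sqrt{764 + \frac{12815914}{19477381}} = \sqrt{\frac{14893534998}{19477381}} = \frac{3 \sqrt{32231895065875582}}{19477381}$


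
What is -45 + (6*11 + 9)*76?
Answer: 5655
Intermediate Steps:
-45 + (6*11 + 9)*76 = -45 + (66 + 9)*76 = -45 + 75*76 = -45 + 5700 = 5655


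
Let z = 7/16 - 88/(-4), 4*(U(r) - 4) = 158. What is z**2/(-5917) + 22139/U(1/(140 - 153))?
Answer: 67058976409/131783424 ≈ 508.86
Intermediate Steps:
U(r) = 87/2 (U(r) = 4 + (1/4)*158 = 4 + 79/2 = 87/2)
z = 359/16 (z = 7*(1/16) - 88*(-1/4) = 7/16 + 22 = 359/16 ≈ 22.438)
z**2/(-5917) + 22139/U(1/(140 - 153)) = (359/16)**2/(-5917) + 22139/(87/2) = (128881/256)*(-1/5917) + 22139*(2/87) = -128881/1514752 + 44278/87 = 67058976409/131783424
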